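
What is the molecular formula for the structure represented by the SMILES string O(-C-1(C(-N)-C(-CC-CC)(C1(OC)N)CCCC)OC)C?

Heavy atoms from the SMILES: 15 C, 2 N, 3 O.
Implicit hydrogens by atom environment:
  6 × C: 2 H each → 12
  5 × C: 3 H each → 15
  3 × C: no H
  3 × O: no H
  2 × N: 2 H each → 4
  1 × C: 1 H
  Total hydrogens = 32.
Molecular formula: C15H32N2O3

C15H32N2O3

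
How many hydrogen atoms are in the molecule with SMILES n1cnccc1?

4

Hydrogens are implicit in SMILES; fill each atom to its normal valence:
  4 × C (aromatic): 1 H each → 4
  2 × N (aromatic): no H
  Total hydrogens = 4.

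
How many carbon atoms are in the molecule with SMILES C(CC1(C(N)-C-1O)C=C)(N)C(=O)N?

8

The symbol for carbon appears 8 times in the SMILES.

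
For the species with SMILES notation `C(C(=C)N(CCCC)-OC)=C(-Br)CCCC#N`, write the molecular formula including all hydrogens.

C13H21BrN2O

Heavy atoms from the SMILES: 1 Br, 13 C, 2 N, 1 O.
Implicit hydrogens by atom environment:
  7 × C: 2 H each → 14
  3 × C: no H
  2 × C: 3 H each → 6
  2 × N: no H
  1 × Br: no H
  1 × C: 1 H
  1 × O: no H
  Total hydrogens = 21.
Molecular formula: C13H21BrN2O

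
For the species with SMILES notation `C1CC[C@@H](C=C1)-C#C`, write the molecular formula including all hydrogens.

Heavy atoms from the SMILES: 8 C.
Implicit hydrogens by atom environment:
  4 × C: 1 H each → 4
  3 × C: 2 H each → 6
  1 × C: no H
  Total hydrogens = 10.
Molecular formula: C8H10

C8H10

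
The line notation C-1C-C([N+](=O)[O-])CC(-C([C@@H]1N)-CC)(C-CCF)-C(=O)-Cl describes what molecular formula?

C13H22ClFN2O3

Heavy atoms from the SMILES: 13 C, 1 Cl, 1 F, 2 N, 3 O.
Implicit hydrogens by atom environment:
  7 × C: 2 H each → 14
  3 × C: 1 H each → 3
  2 × C: no H
  2 × O: no H
  1 × C: 3 H
  1 × Cl: no H
  1 × F: no H
  1 × N: 2 H
  1 × N (charge +1): no H
  1 × O (charge -1): no H
  Total hydrogens = 22.
Molecular formula: C13H22ClFN2O3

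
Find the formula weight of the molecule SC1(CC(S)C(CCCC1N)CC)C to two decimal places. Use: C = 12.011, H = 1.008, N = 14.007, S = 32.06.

233.43

Molecular formula: C11H23NS2.
M = 11×12.011 + 23×1.008 + 1×14.007 + 2×32.06 = 233.43 g/mol.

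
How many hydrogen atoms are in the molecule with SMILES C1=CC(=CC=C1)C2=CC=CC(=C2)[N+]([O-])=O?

9

Hydrogens are implicit in SMILES; fill each atom to its normal valence:
  9 × C (aromatic): 1 H each → 9
  3 × C (aromatic): no H
  1 × N (charge +1): no H
  1 × O: no H
  1 × O (charge -1): no H
  Total hydrogens = 9.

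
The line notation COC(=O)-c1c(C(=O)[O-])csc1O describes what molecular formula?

Heavy atoms from the SMILES: 7 C, 5 O, 1 S.
Implicit hydrogens by atom environment:
  3 × C (aromatic): no H
  3 × O: no H
  2 × C: no H
  1 × C: 3 H
  1 × C (aromatic): 1 H
  1 × O: 1 H
  1 × O (charge -1): no H
  1 × S (aromatic): no H
  Total hydrogens = 5.
Net charge -1.
Molecular formula: C7H5O5S-

C7H5O5S-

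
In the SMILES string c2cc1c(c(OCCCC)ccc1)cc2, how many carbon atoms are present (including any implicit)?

14

The symbol for carbon appears 14 times in the SMILES. Lowercase c denotes aromatic carbon and counts toward C.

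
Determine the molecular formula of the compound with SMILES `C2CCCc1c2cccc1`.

Heavy atoms from the SMILES: 10 C.
Implicit hydrogens by atom environment:
  4 × C: 2 H each → 8
  4 × C (aromatic): 1 H each → 4
  2 × C (aromatic): no H
  Total hydrogens = 12.
Molecular formula: C10H12

C10H12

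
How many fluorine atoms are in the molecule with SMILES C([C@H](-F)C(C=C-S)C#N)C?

The symbol for fluorine appears 1 time in the SMILES.

1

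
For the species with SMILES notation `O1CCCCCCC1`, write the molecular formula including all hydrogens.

C7H14O

Heavy atoms from the SMILES: 7 C, 1 O.
Implicit hydrogens by atom environment:
  7 × C: 2 H each → 14
  1 × O: no H
  Total hydrogens = 14.
Molecular formula: C7H14O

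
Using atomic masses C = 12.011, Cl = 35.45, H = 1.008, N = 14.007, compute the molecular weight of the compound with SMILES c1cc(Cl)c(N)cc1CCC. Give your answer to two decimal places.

169.65

Molecular formula: C9H12ClN.
M = 9×12.011 + 1×35.45 + 12×1.008 + 1×14.007 = 169.65 g/mol.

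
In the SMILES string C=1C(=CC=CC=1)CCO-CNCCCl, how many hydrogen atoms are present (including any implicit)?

Hydrogens are implicit in SMILES; fill each atom to its normal valence:
  5 × C: 2 H each → 10
  5 × C (aromatic): 1 H each → 5
  1 × C (aromatic): no H
  1 × Cl: no H
  1 × N: 1 H
  1 × O: no H
  Total hydrogens = 16.

16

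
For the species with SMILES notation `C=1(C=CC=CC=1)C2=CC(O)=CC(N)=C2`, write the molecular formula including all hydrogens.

Heavy atoms from the SMILES: 12 C, 1 N, 1 O.
Implicit hydrogens by atom environment:
  8 × C (aromatic): 1 H each → 8
  4 × C (aromatic): no H
  1 × N: 2 H
  1 × O: 1 H
  Total hydrogens = 11.
Molecular formula: C12H11NO

C12H11NO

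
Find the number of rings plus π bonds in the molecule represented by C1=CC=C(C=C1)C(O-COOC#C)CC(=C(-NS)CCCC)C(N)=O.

8

Molecular formula from the SMILES: C18H24N2O4S.
DoU = (2C + 2 + N − H − X)/2 = (2·18 + 2 + 2 − 24 − 0)/2 = 16/2 = 8.
(Structurally: 1 ring(s) + 7 π bond(s) = 8.)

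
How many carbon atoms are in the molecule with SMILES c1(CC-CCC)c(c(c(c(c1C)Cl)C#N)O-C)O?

The symbol for carbon appears 14 times in the SMILES. Lowercase c denotes aromatic carbon and counts toward C.

14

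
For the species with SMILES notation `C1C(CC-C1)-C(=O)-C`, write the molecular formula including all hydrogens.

Heavy atoms from the SMILES: 7 C, 1 O.
Implicit hydrogens by atom environment:
  4 × C: 2 H each → 8
  1 × C: 3 H
  1 × C: 1 H
  1 × C: no H
  1 × O: no H
  Total hydrogens = 12.
Molecular formula: C7H12O

C7H12O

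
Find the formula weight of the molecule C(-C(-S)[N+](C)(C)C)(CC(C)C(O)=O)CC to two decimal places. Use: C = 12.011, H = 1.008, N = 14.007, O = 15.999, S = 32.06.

234.38

Molecular formula: C11H24NO2S+.
M = 11×12.011 + 24×1.008 + 1×14.007 + 2×15.999 + 1×32.06 = 234.38 g/mol.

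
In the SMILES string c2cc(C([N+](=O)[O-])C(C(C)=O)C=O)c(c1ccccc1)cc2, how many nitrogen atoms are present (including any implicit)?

1

The symbol for nitrogen appears 1 time in the SMILES.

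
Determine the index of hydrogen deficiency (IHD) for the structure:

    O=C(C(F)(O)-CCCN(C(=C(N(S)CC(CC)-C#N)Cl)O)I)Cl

4

Molecular formula from the SMILES: C12H17Cl2FIN3O3S.
DoU = (2C + 2 + N − H − X)/2 = (2·12 + 2 + 3 − 17 − 4)/2 = 8/2 = 4.
(Structurally: 0 ring(s) + 4 π bond(s) = 4.)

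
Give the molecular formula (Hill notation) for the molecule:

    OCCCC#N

C4H7NO

Heavy atoms from the SMILES: 4 C, 1 N, 1 O.
Implicit hydrogens by atom environment:
  3 × C: 2 H each → 6
  1 × C: no H
  1 × N: no H
  1 × O: 1 H
  Total hydrogens = 7.
Molecular formula: C4H7NO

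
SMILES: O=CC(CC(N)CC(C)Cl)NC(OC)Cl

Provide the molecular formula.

C9H18Cl2N2O2

Heavy atoms from the SMILES: 9 C, 2 Cl, 2 N, 2 O.
Implicit hydrogens by atom environment:
  5 × C: 1 H each → 5
  2 × C: 3 H each → 6
  2 × C: 2 H each → 4
  2 × Cl: no H
  2 × O: no H
  1 × N: 2 H
  1 × N: 1 H
  Total hydrogens = 18.
Molecular formula: C9H18Cl2N2O2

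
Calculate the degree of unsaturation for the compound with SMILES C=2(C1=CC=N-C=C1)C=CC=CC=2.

8

Molecular formula from the SMILES: C11H9N.
DoU = (2C + 2 + N − H − X)/2 = (2·11 + 2 + 1 − 9 − 0)/2 = 16/2 = 8.
(Structurally: 2 ring(s) + 6 π bond(s) = 8.)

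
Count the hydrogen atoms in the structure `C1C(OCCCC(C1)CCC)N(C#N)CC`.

Hydrogens are implicit in SMILES; fill each atom to its normal valence:
  8 × C: 2 H each → 16
  2 × C: 3 H each → 6
  2 × C: 1 H each → 2
  2 × N: no H
  1 × C: no H
  1 × O: no H
  Total hydrogens = 24.

24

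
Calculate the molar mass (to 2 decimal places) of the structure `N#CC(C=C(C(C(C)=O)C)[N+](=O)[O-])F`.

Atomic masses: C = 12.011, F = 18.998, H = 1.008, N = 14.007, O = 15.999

Molecular formula: C8H9FN2O3.
M = 8×12.011 + 1×18.998 + 9×1.008 + 2×14.007 + 3×15.999 = 200.17 g/mol.

200.17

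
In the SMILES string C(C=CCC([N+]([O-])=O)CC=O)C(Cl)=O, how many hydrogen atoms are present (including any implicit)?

Hydrogens are implicit in SMILES; fill each atom to its normal valence:
  4 × C: 1 H each → 4
  3 × C: 2 H each → 6
  3 × O: no H
  1 × C: no H
  1 × Cl: no H
  1 × N (charge +1): no H
  1 × O (charge -1): no H
  Total hydrogens = 10.

10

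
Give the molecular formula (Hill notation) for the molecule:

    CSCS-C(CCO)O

C5H12O2S2

Heavy atoms from the SMILES: 5 C, 2 O, 2 S.
Implicit hydrogens by atom environment:
  3 × C: 2 H each → 6
  2 × O: 1 H each → 2
  2 × S: no H
  1 × C: 3 H
  1 × C: 1 H
  Total hydrogens = 12.
Molecular formula: C5H12O2S2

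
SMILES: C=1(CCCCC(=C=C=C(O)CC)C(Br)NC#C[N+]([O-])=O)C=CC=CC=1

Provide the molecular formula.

Heavy atoms from the SMILES: 1 Br, 19 C, 2 N, 3 O.
Implicit hydrogens by atom environment:
  6 × C: no H
  5 × C: 2 H each → 10
  5 × C (aromatic): 1 H each → 5
  1 × Br: no H
  1 × C: 3 H
  1 × C: 1 H
  1 × C (aromatic): no H
  1 × N: 1 H
  1 × N (charge +1): no H
  1 × O: 1 H
  1 × O: no H
  1 × O (charge -1): no H
  Total hydrogens = 21.
Molecular formula: C19H21BrN2O3

C19H21BrN2O3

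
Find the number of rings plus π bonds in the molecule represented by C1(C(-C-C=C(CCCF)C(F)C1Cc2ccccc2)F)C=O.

7

Molecular formula from the SMILES: C18H21F3O.
DoU = (2C + 2 + N − H − X)/2 = (2·18 + 2 + 0 − 21 − 3)/2 = 14/2 = 7.
(Structurally: 2 ring(s) + 5 π bond(s) = 7.)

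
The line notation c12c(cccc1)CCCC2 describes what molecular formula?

Heavy atoms from the SMILES: 10 C.
Implicit hydrogens by atom environment:
  4 × C: 2 H each → 8
  4 × C (aromatic): 1 H each → 4
  2 × C (aromatic): no H
  Total hydrogens = 12.
Molecular formula: C10H12

C10H12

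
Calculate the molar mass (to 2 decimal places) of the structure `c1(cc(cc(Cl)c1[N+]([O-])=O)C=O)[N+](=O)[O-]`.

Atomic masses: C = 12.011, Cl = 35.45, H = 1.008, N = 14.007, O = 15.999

Molecular formula: C7H3ClN2O5.
M = 7×12.011 + 1×35.45 + 3×1.008 + 2×14.007 + 5×15.999 = 230.56 g/mol.

230.56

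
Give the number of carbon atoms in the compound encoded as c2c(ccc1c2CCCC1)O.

The symbol for carbon appears 10 times in the SMILES. Lowercase c denotes aromatic carbon and counts toward C.

10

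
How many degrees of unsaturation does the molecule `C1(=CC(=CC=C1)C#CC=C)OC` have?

Molecular formula from the SMILES: C11H10O.
DoU = (2C + 2 + N − H − X)/2 = (2·11 + 2 + 0 − 10 − 0)/2 = 14/2 = 7.
(Structurally: 1 ring(s) + 6 π bond(s) = 7.)

7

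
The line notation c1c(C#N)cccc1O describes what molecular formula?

C7H5NO

Heavy atoms from the SMILES: 7 C, 1 N, 1 O.
Implicit hydrogens by atom environment:
  4 × C (aromatic): 1 H each → 4
  2 × C (aromatic): no H
  1 × C: no H
  1 × N: no H
  1 × O: 1 H
  Total hydrogens = 5.
Molecular formula: C7H5NO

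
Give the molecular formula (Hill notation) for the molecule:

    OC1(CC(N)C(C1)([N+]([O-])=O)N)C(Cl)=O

Heavy atoms from the SMILES: 6 C, 1 Cl, 3 N, 4 O.
Implicit hydrogens by atom environment:
  3 × C: no H
  2 × C: 2 H each → 4
  2 × N: 2 H each → 4
  2 × O: no H
  1 × C: 1 H
  1 × Cl: no H
  1 × N (charge +1): no H
  1 × O: 1 H
  1 × O (charge -1): no H
  Total hydrogens = 10.
Molecular formula: C6H10ClN3O4

C6H10ClN3O4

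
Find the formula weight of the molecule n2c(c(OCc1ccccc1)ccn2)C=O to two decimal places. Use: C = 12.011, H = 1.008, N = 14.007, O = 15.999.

214.22

Molecular formula: C12H10N2O2.
M = 12×12.011 + 10×1.008 + 2×14.007 + 2×15.999 = 214.22 g/mol.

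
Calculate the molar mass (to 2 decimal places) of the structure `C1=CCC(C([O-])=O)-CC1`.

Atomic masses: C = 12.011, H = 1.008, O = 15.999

Molecular formula: C7H9O2-.
M = 7×12.011 + 9×1.008 + 2×15.999 = 125.15 g/mol.

125.15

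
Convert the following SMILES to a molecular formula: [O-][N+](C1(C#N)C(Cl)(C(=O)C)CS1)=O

Heavy atoms from the SMILES: 6 C, 1 Cl, 2 N, 3 O, 1 S.
Implicit hydrogens by atom environment:
  4 × C: no H
  2 × O: no H
  1 × C: 3 H
  1 × C: 2 H
  1 × Cl: no H
  1 × N: no H
  1 × N (charge +1): no H
  1 × O (charge -1): no H
  1 × S: no H
  Total hydrogens = 5.
Molecular formula: C6H5ClN2O3S

C6H5ClN2O3S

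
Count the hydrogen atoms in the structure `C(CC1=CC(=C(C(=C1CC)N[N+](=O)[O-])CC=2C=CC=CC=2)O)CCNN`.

Hydrogens are implicit in SMILES; fill each atom to its normal valence:
  6 × C: 2 H each → 12
  6 × C (aromatic): 1 H each → 6
  6 × C (aromatic): no H
  2 × N: 1 H each → 2
  1 × C: 3 H
  1 × N: 2 H
  1 × N (charge +1): no H
  1 × O: 1 H
  1 × O: no H
  1 × O (charge -1): no H
  Total hydrogens = 26.

26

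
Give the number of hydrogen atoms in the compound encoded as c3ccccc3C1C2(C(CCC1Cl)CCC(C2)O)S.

Hydrogens are implicit in SMILES; fill each atom to its normal valence:
  5 × C: 2 H each → 10
  5 × C (aromatic): 1 H each → 5
  4 × C: 1 H each → 4
  1 × C: no H
  1 × C (aromatic): no H
  1 × Cl: no H
  1 × O: 1 H
  1 × S: 1 H
  Total hydrogens = 21.

21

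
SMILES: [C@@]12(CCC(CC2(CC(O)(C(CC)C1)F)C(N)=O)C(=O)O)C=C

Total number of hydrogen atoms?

Hydrogens are implicit in SMILES; fill each atom to its normal valence:
  7 × C: 2 H each → 14
  5 × C: no H
  3 × C: 1 H each → 3
  2 × O: 1 H each → 2
  2 × O: no H
  1 × C: 3 H
  1 × F: no H
  1 × N: 2 H
  Total hydrogens = 24.

24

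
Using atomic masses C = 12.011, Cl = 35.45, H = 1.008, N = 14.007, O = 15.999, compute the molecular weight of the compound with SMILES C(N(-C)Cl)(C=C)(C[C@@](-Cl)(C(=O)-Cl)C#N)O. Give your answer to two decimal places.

Molecular formula: C8H9Cl3N2O2.
M = 8×12.011 + 3×35.45 + 9×1.008 + 2×14.007 + 2×15.999 = 271.52 g/mol.

271.52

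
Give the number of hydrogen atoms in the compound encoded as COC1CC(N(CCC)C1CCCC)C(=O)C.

Hydrogens are implicit in SMILES; fill each atom to its normal valence:
  6 × C: 2 H each → 12
  4 × C: 3 H each → 12
  3 × C: 1 H each → 3
  2 × O: no H
  1 × C: no H
  1 × N: no H
  Total hydrogens = 27.

27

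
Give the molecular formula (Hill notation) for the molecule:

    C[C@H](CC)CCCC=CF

Heavy atoms from the SMILES: 9 C, 1 F.
Implicit hydrogens by atom environment:
  4 × C: 2 H each → 8
  3 × C: 1 H each → 3
  2 × C: 3 H each → 6
  1 × F: no H
  Total hydrogens = 17.
Molecular formula: C9H17F

C9H17F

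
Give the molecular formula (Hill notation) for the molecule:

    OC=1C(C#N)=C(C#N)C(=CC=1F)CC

C10H7FN2O

Heavy atoms from the SMILES: 10 C, 1 F, 2 N, 1 O.
Implicit hydrogens by atom environment:
  5 × C (aromatic): no H
  2 × C: no H
  2 × N: no H
  1 × C: 3 H
  1 × C: 2 H
  1 × C (aromatic): 1 H
  1 × F: no H
  1 × O: 1 H
  Total hydrogens = 7.
Molecular formula: C10H7FN2O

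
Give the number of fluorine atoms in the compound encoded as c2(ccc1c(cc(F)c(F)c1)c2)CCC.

2

The symbol for fluorine appears 2 times in the SMILES.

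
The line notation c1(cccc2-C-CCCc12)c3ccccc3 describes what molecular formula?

Heavy atoms from the SMILES: 16 C.
Implicit hydrogens by atom environment:
  8 × C (aromatic): 1 H each → 8
  4 × C: 2 H each → 8
  4 × C (aromatic): no H
  Total hydrogens = 16.
Molecular formula: C16H16

C16H16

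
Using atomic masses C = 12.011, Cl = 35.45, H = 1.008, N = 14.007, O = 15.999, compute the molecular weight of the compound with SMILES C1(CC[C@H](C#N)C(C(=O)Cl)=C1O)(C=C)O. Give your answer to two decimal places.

227.64

Molecular formula: C10H10ClNO3.
M = 10×12.011 + 1×35.45 + 10×1.008 + 1×14.007 + 3×15.999 = 227.64 g/mol.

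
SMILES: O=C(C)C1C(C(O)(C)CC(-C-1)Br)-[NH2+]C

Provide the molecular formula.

Heavy atoms from the SMILES: 1 Br, 10 C, 1 N, 2 O.
Implicit hydrogens by atom environment:
  3 × C: 3 H each → 9
  3 × C: 1 H each → 3
  2 × C: 2 H each → 4
  2 × C: no H
  1 × Br: no H
  1 × N (charge +1): 2 H
  1 × O: 1 H
  1 × O: no H
  Total hydrogens = 19.
Net charge +1.
Molecular formula: C10H19BrNO2+

C10H19BrNO2+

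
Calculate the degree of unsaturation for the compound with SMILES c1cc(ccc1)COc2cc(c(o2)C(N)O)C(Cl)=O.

Molecular formula from the SMILES: C13H12ClNO4.
DoU = (2C + 2 + N − H − X)/2 = (2·13 + 2 + 1 − 12 − 1)/2 = 16/2 = 8.
(Structurally: 2 ring(s) + 6 π bond(s) = 8.)

8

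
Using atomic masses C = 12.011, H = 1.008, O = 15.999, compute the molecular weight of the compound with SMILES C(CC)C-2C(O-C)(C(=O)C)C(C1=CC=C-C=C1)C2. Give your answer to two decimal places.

246.35

Molecular formula: C16H22O2.
M = 16×12.011 + 22×1.008 + 2×15.999 = 246.35 g/mol.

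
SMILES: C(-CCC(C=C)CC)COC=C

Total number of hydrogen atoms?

20

Hydrogens are implicit in SMILES; fill each atom to its normal valence:
  7 × C: 2 H each → 14
  3 × C: 1 H each → 3
  1 × C: 3 H
  1 × O: no H
  Total hydrogens = 20.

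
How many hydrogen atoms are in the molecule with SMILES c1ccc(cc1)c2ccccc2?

10

Hydrogens are implicit in SMILES; fill each atom to its normal valence:
  10 × C (aromatic): 1 H each → 10
  2 × C (aromatic): no H
  Total hydrogens = 10.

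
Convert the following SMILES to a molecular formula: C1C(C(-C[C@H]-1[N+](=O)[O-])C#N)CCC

Heavy atoms from the SMILES: 9 C, 2 N, 2 O.
Implicit hydrogens by atom environment:
  4 × C: 2 H each → 8
  3 × C: 1 H each → 3
  1 × C: 3 H
  1 × C: no H
  1 × N (charge +1): no H
  1 × N: no H
  1 × O: no H
  1 × O (charge -1): no H
  Total hydrogens = 14.
Molecular formula: C9H14N2O2

C9H14N2O2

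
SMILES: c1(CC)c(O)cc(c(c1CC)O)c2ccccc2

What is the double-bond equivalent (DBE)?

8

Molecular formula from the SMILES: C16H18O2.
DoU = (2C + 2 + N − H − X)/2 = (2·16 + 2 + 0 − 18 − 0)/2 = 16/2 = 8.
(Structurally: 2 ring(s) + 6 π bond(s) = 8.)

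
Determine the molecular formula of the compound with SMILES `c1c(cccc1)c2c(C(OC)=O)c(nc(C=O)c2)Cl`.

Heavy atoms from the SMILES: 14 C, 1 Cl, 1 N, 3 O.
Implicit hydrogens by atom environment:
  6 × C (aromatic): 1 H each → 6
  5 × C (aromatic): no H
  3 × O: no H
  1 × C: 3 H
  1 × C: 1 H
  1 × C: no H
  1 × Cl: no H
  1 × N (aromatic): no H
  Total hydrogens = 10.
Molecular formula: C14H10ClNO3

C14H10ClNO3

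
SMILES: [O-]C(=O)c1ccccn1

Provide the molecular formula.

Heavy atoms from the SMILES: 6 C, 1 N, 2 O.
Implicit hydrogens by atom environment:
  4 × C (aromatic): 1 H each → 4
  1 × C (aromatic): no H
  1 × C: no H
  1 × N (aromatic): no H
  1 × O: no H
  1 × O (charge -1): no H
  Total hydrogens = 4.
Net charge -1.
Molecular formula: C6H4NO2-

C6H4NO2-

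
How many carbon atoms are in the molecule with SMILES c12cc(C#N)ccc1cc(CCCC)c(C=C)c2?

17

The symbol for carbon appears 17 times in the SMILES. Lowercase c denotes aromatic carbon and counts toward C.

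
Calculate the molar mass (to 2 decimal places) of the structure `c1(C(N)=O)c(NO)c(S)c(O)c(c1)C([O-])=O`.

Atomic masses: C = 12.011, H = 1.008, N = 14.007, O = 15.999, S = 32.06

243.21

Molecular formula: C8H7N2O5S-.
M = 8×12.011 + 7×1.008 + 2×14.007 + 5×15.999 + 1×32.06 = 243.21 g/mol.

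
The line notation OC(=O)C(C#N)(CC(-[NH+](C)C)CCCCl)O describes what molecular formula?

Heavy atoms from the SMILES: 10 C, 1 Cl, 2 N, 3 O.
Implicit hydrogens by atom environment:
  4 × C: 2 H each → 8
  3 × C: no H
  2 × C: 3 H each → 6
  2 × O: 1 H each → 2
  1 × C: 1 H
  1 × Cl: no H
  1 × N (charge +1): 1 H
  1 × N: no H
  1 × O: no H
  Total hydrogens = 18.
Net charge +1.
Molecular formula: C10H18ClN2O3+

C10H18ClN2O3+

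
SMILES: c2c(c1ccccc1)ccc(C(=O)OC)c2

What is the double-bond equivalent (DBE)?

Molecular formula from the SMILES: C14H12O2.
DoU = (2C + 2 + N − H − X)/2 = (2·14 + 2 + 0 − 12 − 0)/2 = 18/2 = 9.
(Structurally: 2 ring(s) + 7 π bond(s) = 9.)

9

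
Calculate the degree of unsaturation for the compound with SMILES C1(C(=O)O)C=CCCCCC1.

Molecular formula from the SMILES: C9H14O2.
DoU = (2C + 2 + N − H − X)/2 = (2·9 + 2 + 0 − 14 − 0)/2 = 6/2 = 3.
(Structurally: 1 ring(s) + 2 π bond(s) = 3.)

3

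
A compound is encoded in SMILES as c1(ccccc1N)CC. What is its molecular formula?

Heavy atoms from the SMILES: 8 C, 1 N.
Implicit hydrogens by atom environment:
  4 × C (aromatic): 1 H each → 4
  2 × C (aromatic): no H
  1 × C: 3 H
  1 × C: 2 H
  1 × N: 2 H
  Total hydrogens = 11.
Molecular formula: C8H11N

C8H11N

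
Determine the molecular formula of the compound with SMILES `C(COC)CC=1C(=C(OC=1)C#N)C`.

C10H13NO2

Heavy atoms from the SMILES: 10 C, 1 N, 2 O.
Implicit hydrogens by atom environment:
  3 × C: 2 H each → 6
  3 × C (aromatic): no H
  2 × C: 3 H each → 6
  1 × C (aromatic): 1 H
  1 × C: no H
  1 × N: no H
  1 × O (aromatic): no H
  1 × O: no H
  Total hydrogens = 13.
Molecular formula: C10H13NO2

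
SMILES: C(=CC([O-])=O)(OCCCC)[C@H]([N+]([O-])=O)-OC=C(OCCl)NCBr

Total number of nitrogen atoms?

2

The symbol for nitrogen appears 2 times in the SMILES.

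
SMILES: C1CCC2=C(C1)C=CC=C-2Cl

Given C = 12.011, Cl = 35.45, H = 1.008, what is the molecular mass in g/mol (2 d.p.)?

166.65

Molecular formula: C10H11Cl.
M = 10×12.011 + 1×35.45 + 11×1.008 = 166.65 g/mol.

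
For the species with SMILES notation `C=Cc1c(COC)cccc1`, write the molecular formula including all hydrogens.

Heavy atoms from the SMILES: 10 C, 1 O.
Implicit hydrogens by atom environment:
  4 × C (aromatic): 1 H each → 4
  2 × C: 2 H each → 4
  2 × C (aromatic): no H
  1 × C: 3 H
  1 × C: 1 H
  1 × O: no H
  Total hydrogens = 12.
Molecular formula: C10H12O

C10H12O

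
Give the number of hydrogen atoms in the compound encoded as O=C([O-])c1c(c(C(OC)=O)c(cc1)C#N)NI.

6

Hydrogens are implicit in SMILES; fill each atom to its normal valence:
  4 × C (aromatic): no H
  3 × C: no H
  3 × O: no H
  2 × C (aromatic): 1 H each → 2
  1 × C: 3 H
  1 × I: no H
  1 × N: 1 H
  1 × N: no H
  1 × O (charge -1): no H
  Total hydrogens = 6.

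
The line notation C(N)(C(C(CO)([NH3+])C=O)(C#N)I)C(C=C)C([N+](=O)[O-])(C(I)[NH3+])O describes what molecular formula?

Heavy atoms from the SMILES: 11 C, 2 I, 5 N, 5 O.
Implicit hydrogens by atom environment:
  5 × C: 1 H each → 5
  4 × C: no H
  2 × C: 2 H each → 4
  2 × I: no H
  2 × N (charge +1): 3 H each → 6
  2 × O: 1 H each → 2
  2 × O: no H
  1 × N: 2 H
  1 × N: no H
  1 × N (charge +1): no H
  1 × O (charge -1): no H
  Total hydrogens = 19.
Net charge +2.
Molecular formula: [C11H19I2N5O5]2+

[C11H19I2N5O5]2+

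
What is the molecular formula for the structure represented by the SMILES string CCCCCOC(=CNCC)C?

Heavy atoms from the SMILES: 10 C, 1 N, 1 O.
Implicit hydrogens by atom environment:
  5 × C: 2 H each → 10
  3 × C: 3 H each → 9
  1 × C: 1 H
  1 × C: no H
  1 × N: 1 H
  1 × O: no H
  Total hydrogens = 21.
Molecular formula: C10H21NO

C10H21NO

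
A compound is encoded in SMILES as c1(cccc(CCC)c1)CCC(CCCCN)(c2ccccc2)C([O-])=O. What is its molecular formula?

Heavy atoms from the SMILES: 23 C, 1 N, 2 O.
Implicit hydrogens by atom environment:
  9 × C (aromatic): 1 H each → 9
  8 × C: 2 H each → 16
  3 × C (aromatic): no H
  2 × C: no H
  1 × C: 3 H
  1 × N: 2 H
  1 × O: no H
  1 × O (charge -1): no H
  Total hydrogens = 30.
Net charge -1.
Molecular formula: C23H30NO2-

C23H30NO2-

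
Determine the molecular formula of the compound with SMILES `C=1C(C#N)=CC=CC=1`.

Heavy atoms from the SMILES: 7 C, 1 N.
Implicit hydrogens by atom environment:
  5 × C (aromatic): 1 H each → 5
  1 × C (aromatic): no H
  1 × C: no H
  1 × N: no H
  Total hydrogens = 5.
Molecular formula: C7H5N

C7H5N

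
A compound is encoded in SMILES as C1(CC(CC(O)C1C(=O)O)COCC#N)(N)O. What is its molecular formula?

C10H16N2O5

Heavy atoms from the SMILES: 10 C, 2 N, 5 O.
Implicit hydrogens by atom environment:
  4 × C: 2 H each → 8
  3 × C: 1 H each → 3
  3 × C: no H
  3 × O: 1 H each → 3
  2 × O: no H
  1 × N: 2 H
  1 × N: no H
  Total hydrogens = 16.
Molecular formula: C10H16N2O5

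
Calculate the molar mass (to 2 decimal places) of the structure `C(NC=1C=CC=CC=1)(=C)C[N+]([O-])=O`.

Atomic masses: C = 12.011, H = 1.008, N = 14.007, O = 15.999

178.19

Molecular formula: C9H10N2O2.
M = 9×12.011 + 10×1.008 + 2×14.007 + 2×15.999 = 178.19 g/mol.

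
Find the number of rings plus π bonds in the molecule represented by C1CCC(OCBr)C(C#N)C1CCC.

3

Molecular formula from the SMILES: C11H18BrNO.
DoU = (2C + 2 + N − H − X)/2 = (2·11 + 2 + 1 − 18 − 1)/2 = 6/2 = 3.
(Structurally: 1 ring(s) + 2 π bond(s) = 3.)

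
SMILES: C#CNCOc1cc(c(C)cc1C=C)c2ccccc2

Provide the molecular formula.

C18H17NO

Heavy atoms from the SMILES: 18 C, 1 N, 1 O.
Implicit hydrogens by atom environment:
  7 × C (aromatic): 1 H each → 7
  5 × C (aromatic): no H
  2 × C: 2 H each → 4
  2 × C: 1 H each → 2
  1 × C: 3 H
  1 × C: no H
  1 × N: 1 H
  1 × O: no H
  Total hydrogens = 17.
Molecular formula: C18H17NO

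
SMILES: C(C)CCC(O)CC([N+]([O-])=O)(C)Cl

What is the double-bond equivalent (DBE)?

Molecular formula from the SMILES: C8H16ClNO3.
DoU = (2C + 2 + N − H − X)/2 = (2·8 + 2 + 1 − 16 − 1)/2 = 2/2 = 1.
(Structurally: 0 ring(s) + 1 π bond(s) = 1.)

1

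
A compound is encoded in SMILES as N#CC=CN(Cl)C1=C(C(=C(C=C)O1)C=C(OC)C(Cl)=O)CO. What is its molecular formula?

C14H12Cl2N2O4

Heavy atoms from the SMILES: 14 C, 2 Cl, 2 N, 4 O.
Implicit hydrogens by atom environment:
  4 × C: 1 H each → 4
  4 × C (aromatic): no H
  3 × C: no H
  2 × C: 2 H each → 4
  2 × Cl: no H
  2 × N: no H
  2 × O: no H
  1 × C: 3 H
  1 × O: 1 H
  1 × O (aromatic): no H
  Total hydrogens = 12.
Molecular formula: C14H12Cl2N2O4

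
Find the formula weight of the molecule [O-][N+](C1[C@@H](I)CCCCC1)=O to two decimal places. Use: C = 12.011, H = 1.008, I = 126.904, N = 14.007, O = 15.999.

Molecular formula: C7H12INO2.
M = 7×12.011 + 12×1.008 + 1×126.904 + 1×14.007 + 2×15.999 = 269.08 g/mol.

269.08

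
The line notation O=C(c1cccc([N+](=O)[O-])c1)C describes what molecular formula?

Heavy atoms from the SMILES: 8 C, 1 N, 3 O.
Implicit hydrogens by atom environment:
  4 × C (aromatic): 1 H each → 4
  2 × C (aromatic): no H
  2 × O: no H
  1 × C: 3 H
  1 × C: no H
  1 × N (charge +1): no H
  1 × O (charge -1): no H
  Total hydrogens = 7.
Molecular formula: C8H7NO3

C8H7NO3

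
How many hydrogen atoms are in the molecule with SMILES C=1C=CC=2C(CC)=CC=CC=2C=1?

12

Hydrogens are implicit in SMILES; fill each atom to its normal valence:
  7 × C (aromatic): 1 H each → 7
  3 × C (aromatic): no H
  1 × C: 3 H
  1 × C: 2 H
  Total hydrogens = 12.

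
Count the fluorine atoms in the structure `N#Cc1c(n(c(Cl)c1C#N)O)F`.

The symbol for fluorine appears 1 time in the SMILES.

1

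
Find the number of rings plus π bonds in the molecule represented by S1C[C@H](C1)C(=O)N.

Molecular formula from the SMILES: C4H7NOS.
DoU = (2C + 2 + N − H − X)/2 = (2·4 + 2 + 1 − 7 − 0)/2 = 4/2 = 2.
(Structurally: 1 ring(s) + 1 π bond(s) = 2.)

2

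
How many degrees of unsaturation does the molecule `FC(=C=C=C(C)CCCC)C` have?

3

Molecular formula from the SMILES: C10H15F.
DoU = (2C + 2 + N − H − X)/2 = (2·10 + 2 + 0 − 15 − 1)/2 = 6/2 = 3.
(Structurally: 0 ring(s) + 3 π bond(s) = 3.)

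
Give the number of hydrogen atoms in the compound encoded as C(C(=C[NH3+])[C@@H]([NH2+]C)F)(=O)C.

Hydrogens are implicit in SMILES; fill each atom to its normal valence:
  2 × C: 3 H each → 6
  2 × C: 1 H each → 2
  2 × C: no H
  1 × F: no H
  1 × N (charge +1): 3 H
  1 × N (charge +1): 2 H
  1 × O: no H
  Total hydrogens = 13.

13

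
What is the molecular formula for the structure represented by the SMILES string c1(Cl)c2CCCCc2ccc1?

C10H11Cl

Heavy atoms from the SMILES: 10 C, 1 Cl.
Implicit hydrogens by atom environment:
  4 × C: 2 H each → 8
  3 × C (aromatic): 1 H each → 3
  3 × C (aromatic): no H
  1 × Cl: no H
  Total hydrogens = 11.
Molecular formula: C10H11Cl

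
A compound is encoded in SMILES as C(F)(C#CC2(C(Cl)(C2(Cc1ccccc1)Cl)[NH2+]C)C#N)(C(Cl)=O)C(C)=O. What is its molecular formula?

Heavy atoms from the SMILES: 18 C, 3 Cl, 1 F, 2 N, 2 O.
Implicit hydrogens by atom environment:
  9 × C: no H
  5 × C (aromatic): 1 H each → 5
  3 × Cl: no H
  2 × C: 3 H each → 6
  2 × O: no H
  1 × C: 2 H
  1 × C (aromatic): no H
  1 × F: no H
  1 × N (charge +1): 2 H
  1 × N: no H
  Total hydrogens = 15.
Net charge +1.
Molecular formula: C18H15Cl3FN2O2+

C18H15Cl3FN2O2+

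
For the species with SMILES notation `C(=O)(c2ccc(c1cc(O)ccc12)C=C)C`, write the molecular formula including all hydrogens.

Heavy atoms from the SMILES: 14 C, 2 O.
Implicit hydrogens by atom environment:
  5 × C (aromatic): 1 H each → 5
  5 × C (aromatic): no H
  1 × C: 3 H
  1 × C: 2 H
  1 × C: 1 H
  1 × C: no H
  1 × O: 1 H
  1 × O: no H
  Total hydrogens = 12.
Molecular formula: C14H12O2

C14H12O2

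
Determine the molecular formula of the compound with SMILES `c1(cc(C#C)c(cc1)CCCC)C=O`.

Heavy atoms from the SMILES: 13 C, 1 O.
Implicit hydrogens by atom environment:
  3 × C: 2 H each → 6
  3 × C (aromatic): 1 H each → 3
  3 × C (aromatic): no H
  2 × C: 1 H each → 2
  1 × C: 3 H
  1 × C: no H
  1 × O: no H
  Total hydrogens = 14.
Molecular formula: C13H14O

C13H14O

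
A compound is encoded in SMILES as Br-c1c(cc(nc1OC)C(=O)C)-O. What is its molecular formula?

C8H8BrNO3

Heavy atoms from the SMILES: 1 Br, 8 C, 1 N, 3 O.
Implicit hydrogens by atom environment:
  4 × C (aromatic): no H
  2 × C: 3 H each → 6
  2 × O: no H
  1 × Br: no H
  1 × C (aromatic): 1 H
  1 × C: no H
  1 × N (aromatic): no H
  1 × O: 1 H
  Total hydrogens = 8.
Molecular formula: C8H8BrNO3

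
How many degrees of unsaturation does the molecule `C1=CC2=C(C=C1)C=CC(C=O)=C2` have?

Molecular formula from the SMILES: C11H8O.
DoU = (2C + 2 + N − H − X)/2 = (2·11 + 2 + 0 − 8 − 0)/2 = 16/2 = 8.
(Structurally: 2 ring(s) + 6 π bond(s) = 8.)

8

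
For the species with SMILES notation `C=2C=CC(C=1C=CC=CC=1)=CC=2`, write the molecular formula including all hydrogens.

C12H10

Heavy atoms from the SMILES: 12 C.
Implicit hydrogens by atom environment:
  10 × C (aromatic): 1 H each → 10
  2 × C (aromatic): no H
  Total hydrogens = 10.
Molecular formula: C12H10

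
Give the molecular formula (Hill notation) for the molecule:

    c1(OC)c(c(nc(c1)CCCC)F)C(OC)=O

C12H16FNO3

Heavy atoms from the SMILES: 12 C, 1 F, 1 N, 3 O.
Implicit hydrogens by atom environment:
  4 × C (aromatic): no H
  3 × C: 3 H each → 9
  3 × C: 2 H each → 6
  3 × O: no H
  1 × C (aromatic): 1 H
  1 × C: no H
  1 × F: no H
  1 × N (aromatic): no H
  Total hydrogens = 16.
Molecular formula: C12H16FNO3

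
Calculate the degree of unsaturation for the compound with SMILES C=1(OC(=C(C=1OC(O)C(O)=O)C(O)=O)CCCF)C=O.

6

Molecular formula from the SMILES: C11H11FO8.
DoU = (2C + 2 + N − H − X)/2 = (2·11 + 2 + 0 − 11 − 1)/2 = 12/2 = 6.
(Structurally: 1 ring(s) + 5 π bond(s) = 6.)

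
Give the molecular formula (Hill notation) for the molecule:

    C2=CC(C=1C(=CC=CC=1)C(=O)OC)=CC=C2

C14H12O2

Heavy atoms from the SMILES: 14 C, 2 O.
Implicit hydrogens by atom environment:
  9 × C (aromatic): 1 H each → 9
  3 × C (aromatic): no H
  2 × O: no H
  1 × C: 3 H
  1 × C: no H
  Total hydrogens = 12.
Molecular formula: C14H12O2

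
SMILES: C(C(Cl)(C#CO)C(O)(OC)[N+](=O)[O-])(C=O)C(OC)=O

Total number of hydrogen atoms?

Hydrogens are implicit in SMILES; fill each atom to its normal valence:
  5 × C: no H
  5 × O: no H
  2 × C: 3 H each → 6
  2 × C: 1 H each → 2
  2 × O: 1 H each → 2
  1 × Cl: no H
  1 × N (charge +1): no H
  1 × O (charge -1): no H
  Total hydrogens = 10.

10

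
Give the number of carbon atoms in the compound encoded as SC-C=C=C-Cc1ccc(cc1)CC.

13

The symbol for carbon appears 13 times in the SMILES. Lowercase c denotes aromatic carbon and counts toward C.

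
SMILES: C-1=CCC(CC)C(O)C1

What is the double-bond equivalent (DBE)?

2

Molecular formula from the SMILES: C8H14O.
DoU = (2C + 2 + N − H − X)/2 = (2·8 + 2 + 0 − 14 − 0)/2 = 4/2 = 2.
(Structurally: 1 ring(s) + 1 π bond(s) = 2.)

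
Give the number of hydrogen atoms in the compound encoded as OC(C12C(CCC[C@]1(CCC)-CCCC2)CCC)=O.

Hydrogens are implicit in SMILES; fill each atom to its normal valence:
  11 × C: 2 H each → 22
  3 × C: no H
  2 × C: 3 H each → 6
  1 × C: 1 H
  1 × O: 1 H
  1 × O: no H
  Total hydrogens = 30.

30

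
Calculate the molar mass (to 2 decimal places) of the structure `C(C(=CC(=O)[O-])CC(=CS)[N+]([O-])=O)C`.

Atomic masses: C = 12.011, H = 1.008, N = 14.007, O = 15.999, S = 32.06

Molecular formula: C8H10NO4S-.
M = 8×12.011 + 10×1.008 + 1×14.007 + 4×15.999 + 1×32.06 = 216.23 g/mol.

216.23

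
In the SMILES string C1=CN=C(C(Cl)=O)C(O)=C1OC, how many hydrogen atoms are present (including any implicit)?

6

Hydrogens are implicit in SMILES; fill each atom to its normal valence:
  3 × C (aromatic): no H
  2 × C (aromatic): 1 H each → 2
  2 × O: no H
  1 × C: 3 H
  1 × C: no H
  1 × Cl: no H
  1 × N (aromatic): no H
  1 × O: 1 H
  Total hydrogens = 6.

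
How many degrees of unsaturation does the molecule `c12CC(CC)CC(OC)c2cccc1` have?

5

Molecular formula from the SMILES: C13H18O.
DoU = (2C + 2 + N − H − X)/2 = (2·13 + 2 + 0 − 18 − 0)/2 = 10/2 = 5.
(Structurally: 2 ring(s) + 3 π bond(s) = 5.)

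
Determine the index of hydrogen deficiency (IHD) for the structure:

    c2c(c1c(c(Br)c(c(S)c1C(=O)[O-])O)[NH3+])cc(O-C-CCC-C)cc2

9

Molecular formula from the SMILES: C18H20BrNO4S.
DoU = (2C + 2 + N − H − X)/2 = (2·18 + 2 + 1 − 20 − 1)/2 = 18/2 = 9.
(Structurally: 2 ring(s) + 7 π bond(s) = 9.)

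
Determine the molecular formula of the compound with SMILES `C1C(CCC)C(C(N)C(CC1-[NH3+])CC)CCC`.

Heavy atoms from the SMILES: 15 C, 2 N.
Implicit hydrogens by atom environment:
  7 × C: 2 H each → 14
  5 × C: 1 H each → 5
  3 × C: 3 H each → 9
  1 × N (charge +1): 3 H
  1 × N: 2 H
  Total hydrogens = 33.
Net charge +1.
Molecular formula: C15H33N2+

C15H33N2+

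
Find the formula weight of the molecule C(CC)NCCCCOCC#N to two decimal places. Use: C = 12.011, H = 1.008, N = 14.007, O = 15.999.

170.26

Molecular formula: C9H18N2O.
M = 9×12.011 + 18×1.008 + 2×14.007 + 1×15.999 = 170.26 g/mol.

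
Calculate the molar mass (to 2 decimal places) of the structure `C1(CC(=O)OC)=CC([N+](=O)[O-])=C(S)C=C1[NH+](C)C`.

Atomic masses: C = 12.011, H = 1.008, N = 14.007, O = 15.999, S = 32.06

Molecular formula: C11H15N2O4S+.
M = 11×12.011 + 15×1.008 + 2×14.007 + 4×15.999 + 1×32.06 = 271.31 g/mol.

271.31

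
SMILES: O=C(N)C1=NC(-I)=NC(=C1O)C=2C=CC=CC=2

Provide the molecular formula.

Heavy atoms from the SMILES: 11 C, 1 I, 3 N, 2 O.
Implicit hydrogens by atom environment:
  5 × C (aromatic): 1 H each → 5
  5 × C (aromatic): no H
  2 × N (aromatic): no H
  1 × C: no H
  1 × I: no H
  1 × N: 2 H
  1 × O: 1 H
  1 × O: no H
  Total hydrogens = 8.
Molecular formula: C11H8IN3O2

C11H8IN3O2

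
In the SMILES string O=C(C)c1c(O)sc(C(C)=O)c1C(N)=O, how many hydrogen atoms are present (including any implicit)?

Hydrogens are implicit in SMILES; fill each atom to its normal valence:
  4 × C (aromatic): no H
  3 × C: no H
  3 × O: no H
  2 × C: 3 H each → 6
  1 × N: 2 H
  1 × O: 1 H
  1 × S (aromatic): no H
  Total hydrogens = 9.

9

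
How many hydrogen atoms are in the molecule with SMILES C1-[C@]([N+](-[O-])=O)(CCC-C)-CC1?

Hydrogens are implicit in SMILES; fill each atom to its normal valence:
  6 × C: 2 H each → 12
  1 × C: 3 H
  1 × C: no H
  1 × N (charge +1): no H
  1 × O: no H
  1 × O (charge -1): no H
  Total hydrogens = 15.

15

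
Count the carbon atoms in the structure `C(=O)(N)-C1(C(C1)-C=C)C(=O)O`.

The symbol for carbon appears 7 times in the SMILES.

7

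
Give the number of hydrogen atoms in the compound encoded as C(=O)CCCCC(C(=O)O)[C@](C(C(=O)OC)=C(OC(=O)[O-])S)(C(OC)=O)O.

Hydrogens are implicit in SMILES; fill each atom to its normal valence:
  8 × O: no H
  7 × C: no H
  4 × C: 2 H each → 8
  2 × C: 3 H each → 6
  2 × C: 1 H each → 2
  2 × O: 1 H each → 2
  1 × O (charge -1): no H
  1 × S: 1 H
  Total hydrogens = 19.

19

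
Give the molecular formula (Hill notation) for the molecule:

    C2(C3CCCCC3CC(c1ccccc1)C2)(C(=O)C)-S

C18H24OS

Heavy atoms from the SMILES: 18 C, 1 O, 1 S.
Implicit hydrogens by atom environment:
  6 × C: 2 H each → 12
  5 × C (aromatic): 1 H each → 5
  3 × C: 1 H each → 3
  2 × C: no H
  1 × C: 3 H
  1 × C (aromatic): no H
  1 × O: no H
  1 × S: 1 H
  Total hydrogens = 24.
Molecular formula: C18H24OS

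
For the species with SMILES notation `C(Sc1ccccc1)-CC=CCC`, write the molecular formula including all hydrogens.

Heavy atoms from the SMILES: 12 C, 1 S.
Implicit hydrogens by atom environment:
  5 × C (aromatic): 1 H each → 5
  3 × C: 2 H each → 6
  2 × C: 1 H each → 2
  1 × C: 3 H
  1 × C (aromatic): no H
  1 × S: no H
  Total hydrogens = 16.
Molecular formula: C12H16S

C12H16S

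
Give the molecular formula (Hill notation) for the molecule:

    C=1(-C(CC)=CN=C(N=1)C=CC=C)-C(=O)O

Heavy atoms from the SMILES: 11 C, 2 N, 2 O.
Implicit hydrogens by atom environment:
  3 × C: 1 H each → 3
  3 × C (aromatic): no H
  2 × C: 2 H each → 4
  2 × N (aromatic): no H
  1 × C: 3 H
  1 × C (aromatic): 1 H
  1 × C: no H
  1 × O: 1 H
  1 × O: no H
  Total hydrogens = 12.
Molecular formula: C11H12N2O2

C11H12N2O2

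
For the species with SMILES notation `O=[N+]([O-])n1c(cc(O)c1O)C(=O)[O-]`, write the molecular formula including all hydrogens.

C5H3N2O6-

Heavy atoms from the SMILES: 5 C, 2 N, 6 O.
Implicit hydrogens by atom environment:
  3 × C (aromatic): no H
  2 × O: 1 H each → 2
  2 × O: no H
  2 × O (charge -1): no H
  1 × C (aromatic): 1 H
  1 × C: no H
  1 × N (aromatic): no H
  1 × N (charge +1): no H
  Total hydrogens = 3.
Net charge -1.
Molecular formula: C5H3N2O6-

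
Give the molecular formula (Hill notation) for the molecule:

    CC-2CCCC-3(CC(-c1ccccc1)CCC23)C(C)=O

C19H26O

Heavy atoms from the SMILES: 19 C, 1 O.
Implicit hydrogens by atom environment:
  6 × C: 2 H each → 12
  5 × C (aromatic): 1 H each → 5
  3 × C: 1 H each → 3
  2 × C: 3 H each → 6
  2 × C: no H
  1 × C (aromatic): no H
  1 × O: no H
  Total hydrogens = 26.
Molecular formula: C19H26O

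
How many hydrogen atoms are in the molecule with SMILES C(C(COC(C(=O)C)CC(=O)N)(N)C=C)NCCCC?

Hydrogens are implicit in SMILES; fill each atom to its normal valence:
  7 × C: 2 H each → 14
  3 × C: no H
  3 × O: no H
  2 × C: 3 H each → 6
  2 × C: 1 H each → 2
  2 × N: 2 H each → 4
  1 × N: 1 H
  Total hydrogens = 27.

27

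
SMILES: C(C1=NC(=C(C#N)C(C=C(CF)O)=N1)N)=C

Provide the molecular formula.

Heavy atoms from the SMILES: 10 C, 1 F, 4 N, 1 O.
Implicit hydrogens by atom environment:
  4 × C (aromatic): no H
  2 × C: 2 H each → 4
  2 × C: 1 H each → 2
  2 × C: no H
  2 × N (aromatic): no H
  1 × F: no H
  1 × N: 2 H
  1 × N: no H
  1 × O: 1 H
  Total hydrogens = 9.
Molecular formula: C10H9FN4O

C10H9FN4O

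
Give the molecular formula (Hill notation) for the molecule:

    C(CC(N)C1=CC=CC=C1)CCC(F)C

C13H20FN

Heavy atoms from the SMILES: 13 C, 1 F, 1 N.
Implicit hydrogens by atom environment:
  5 × C (aromatic): 1 H each → 5
  4 × C: 2 H each → 8
  2 × C: 1 H each → 2
  1 × C: 3 H
  1 × C (aromatic): no H
  1 × F: no H
  1 × N: 2 H
  Total hydrogens = 20.
Molecular formula: C13H20FN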